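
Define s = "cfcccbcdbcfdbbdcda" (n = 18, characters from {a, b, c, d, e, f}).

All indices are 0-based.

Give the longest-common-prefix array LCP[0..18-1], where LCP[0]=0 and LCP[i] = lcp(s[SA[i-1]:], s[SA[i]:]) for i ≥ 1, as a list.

rank | idx | suffix
   0 |  17 | a
   1 |  12 | bbdcda
   2 |   5 | bcdbcfdbbdcda
   3 |   8 | bcfdbbdcda
   4 |  13 | bdcda
   5 |   4 | cbcdbcfdbbdcda
   6 |   3 | ccbcdbcfdbbdcda
   7 |   2 | cccbcdbcfdbbdcda
   8 |  15 | cda
   9 |   6 | cdbcfdbbdcda
  10 |   0 | cfcccbcdbcfdbbdcda
  11 |   9 | cfdbbdcda
  12 |  16 | da
  13 |  11 | dbbdcda
  14 |   7 | dbcfdbbdcda
  15 |  14 | dcda
  16 |   1 | fcccbcdbcfdbbdcda
  17 |  10 | fdbbdcda

SA = [17, 12, 5, 8, 13, 4, 3, 2, 15, 6, 0, 9, 16, 11, 7, 14, 1, 10]
rank  pair      lcp
   1  s[17:],s[12:]  0  ''
   2  s[12:],s[5:]  1  'b'
   3  s[5:],s[8:]  2  'bc'
   4  s[8:],s[13:]  1  'b'
   5  s[13:],s[4:]  0  ''
   6  s[4:],s[3:]  1  'c'
   7  s[3:],s[2:]  2  'cc'
   8  s[2:],s[15:]  1  'c'
   9  s[15:],s[6:]  2  'cd'
  10  s[6:],s[0:]  1  'c'
  11  s[0:],s[9:]  2  'cf'
  12  s[9:],s[16:]  0  ''
  13  s[16:],s[11:]  1  'd'
  14  s[11:],s[7:]  2  'db'
  15  s[7:],s[14:]  1  'd'
  16  s[14:],s[1:]  0  ''
  17  s[1:],s[10:]  1  'f'

[0, 0, 1, 2, 1, 0, 1, 2, 1, 2, 1, 2, 0, 1, 2, 1, 0, 1]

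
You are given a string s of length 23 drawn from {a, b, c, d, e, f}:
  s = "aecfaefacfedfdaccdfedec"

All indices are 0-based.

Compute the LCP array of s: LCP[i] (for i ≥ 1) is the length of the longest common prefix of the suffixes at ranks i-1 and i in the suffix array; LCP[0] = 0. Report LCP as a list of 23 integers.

[0, 2, 1, 2, 0, 1, 1, 1, 2, 0, 1, 1, 2, 0, 2, 1, 2, 1, 0, 2, 1, 1, 3]

rank→(start, suffix):
  0 → (14, 'accdfedec')
  1 → (7, 'acfedfdaccdfedec')
  2 → (0, 'aecfaefacfedfdaccdfedec')
  3 → (4, 'aefacfedfdaccdfedec')
  4 → (22, 'c')
  5 → (15, 'ccdfedec')
  6 → (16, 'cdfedec')
  7 → (2, 'cfaefacfedfdaccdfedec')
  8 → (8, 'cfedfdaccdfedec')
  9 → (13, 'daccdfedec')
  10 → (20, 'dec')
  11 → (11, 'dfdaccdfedec')
  12 → (17, 'dfedec')
  13 → (21, 'ec')
  14 → (1, 'ecfaefacfedfdaccdfedec')
  15 → (19, 'edec')
  16 → (10, 'edfdaccdfedec')
  17 → (5, 'efacfedfdaccdfedec')
  18 → (6, 'facfedfdaccdfedec')
  19 → (3, 'faefacfedfdaccdfedec')
  20 → (12, 'fdaccdfedec')
  21 → (18, 'fedec')
  22 → (9, 'fedfdaccdfedec')

SA = [14, 7, 0, 4, 22, 15, 16, 2, 8, 13, 20, 11, 17, 21, 1, 19, 10, 5, 6, 3, 12, 18, 9]
[i] adj suffixes → lcp
  [1] 14/7 → 2 ('ac')
  [2] 7/0 → 1 ('a')
  [3] 0/4 → 2 ('ae')
  [4] 4/22 → 0 ('')
  [5] 22/15 → 1 ('c')
  [6] 15/16 → 1 ('c')
  [7] 16/2 → 1 ('c')
  [8] 2/8 → 2 ('cf')
  [9] 8/13 → 0 ('')
  [10] 13/20 → 1 ('d')
  [11] 20/11 → 1 ('d')
  [12] 11/17 → 2 ('df')
  [13] 17/21 → 0 ('')
  [14] 21/1 → 2 ('ec')
  [15] 1/19 → 1 ('e')
  [16] 19/10 → 2 ('ed')
  [17] 10/5 → 1 ('e')
  [18] 5/6 → 0 ('')
  [19] 6/3 → 2 ('fa')
  [20] 3/12 → 1 ('f')
  [21] 12/18 → 1 ('f')
  [22] 18/9 → 3 ('fed')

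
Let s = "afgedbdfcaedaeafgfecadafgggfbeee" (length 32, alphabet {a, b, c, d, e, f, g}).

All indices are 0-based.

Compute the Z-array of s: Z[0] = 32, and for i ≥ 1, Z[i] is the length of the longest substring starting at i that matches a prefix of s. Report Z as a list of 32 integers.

Z[0]=32
i=1: fresh scan; Z[1]=0
i=2: fresh scan; Z[2]=0
i=3: fresh scan; Z[3]=0
i=4: fresh scan; Z[4]=0
i=5: fresh scan; Z[5]=0
i=6: fresh scan; Z[6]=0
i=7: fresh scan; Z[7]=0
i=8: fresh scan; Z[8]=0
i=9: fresh scan; Z[9]=1 extend→box=[9,10)
i=10: fresh scan; Z[10]=0
i=11: fresh scan; Z[11]=0
i=12: fresh scan; Z[12]=1 extend→box=[12,13)
i=13: fresh scan; Z[13]=0
i=14: fresh scan; Z[14]=3 extend→box=[14,17)
i=15: min(r-i=2, Z[1]=0)=0; Z[15]=0
i=16: min(r-i=1, Z[2]=0)=0; Z[16]=0
i=17: fresh scan; Z[17]=0
i=18: fresh scan; Z[18]=0
i=19: fresh scan; Z[19]=0
i=20: fresh scan; Z[20]=1 extend→box=[20,21)
i=21: fresh scan; Z[21]=0
i=22: fresh scan; Z[22]=3 extend→box=[22,25)
i=23: min(r-i=2, Z[1]=0)=0; Z[23]=0
i=24: min(r-i=1, Z[2]=0)=0; Z[24]=0
i=25: fresh scan; Z[25]=0
i=26: fresh scan; Z[26]=0
i=27: fresh scan; Z[27]=0
i=28: fresh scan; Z[28]=0
i=29: fresh scan; Z[29]=0
i=30: fresh scan; Z[30]=0
i=31: fresh scan; Z[31]=0

[32, 0, 0, 0, 0, 0, 0, 0, 0, 1, 0, 0, 1, 0, 3, 0, 0, 0, 0, 0, 1, 0, 3, 0, 0, 0, 0, 0, 0, 0, 0, 0]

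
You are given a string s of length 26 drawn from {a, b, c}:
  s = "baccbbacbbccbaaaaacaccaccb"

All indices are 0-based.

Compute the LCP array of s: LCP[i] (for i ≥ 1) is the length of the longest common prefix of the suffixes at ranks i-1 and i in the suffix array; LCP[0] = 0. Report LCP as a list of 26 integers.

[0, 4, 3, 2, 1, 2, 2, 3, 4, 0, 1, 2, 3, 1, 2, 1, 0, 4, 1, 2, 2, 3, 1, 2, 3, 3]

rank | idx | suffix
   0 |  13 | aaaaacaccaccb
   1 |  14 | aaaacaccaccb
   2 |  15 | aaacaccaccb
   3 |  16 | aacaccaccb
   4 |  17 | acaccaccb
   5 |   6 | acbbccbaaaaacaccaccb
   6 |  19 | accaccb
   7 |  22 | accb
   8 |   1 | accbbacbbccbaaaaacaccaccb
   9 |  25 | b
  10 |  12 | baaaaacaccaccb
  11 |   5 | bacbbccbaaaaacaccaccb
  12 |   0 | baccbbacbbccbaaaaacaccaccb
  13 |   4 | bbacbbccbaaaaacaccaccb
  14 |   8 | bbccbaaaaacaccaccb
  15 |   9 | bccbaaaaacaccaccb
  16 |  18 | caccaccb
  17 |  21 | caccb
  18 |  24 | cb
  19 |  11 | cbaaaaacaccaccb
  20 |   3 | cbbacbbccbaaaaacaccaccb
  21 |   7 | cbbccbaaaaacaccaccb
  22 |  20 | ccaccb
  23 |  23 | ccb
  24 |  10 | ccbaaaaacaccaccb
  25 |   2 | ccbbacbbccbaaaaacaccaccb

SA = [13, 14, 15, 16, 17, 6, 19, 22, 1, 25, 12, 5, 0, 4, 8, 9, 18, 21, 24, 11, 3, 7, 20, 23, 10, 2]
[i] adj suffixes → lcp
  [1] 13/14 → 4 ('aaaa')
  [2] 14/15 → 3 ('aaa')
  [3] 15/16 → 2 ('aa')
  [4] 16/17 → 1 ('a')
  [5] 17/6 → 2 ('ac')
  [6] 6/19 → 2 ('ac')
  [7] 19/22 → 3 ('acc')
  [8] 22/1 → 4 ('accb')
  [9] 1/25 → 0 ('')
  [10] 25/12 → 1 ('b')
  [11] 12/5 → 2 ('ba')
  [12] 5/0 → 3 ('bac')
  [13] 0/4 → 1 ('b')
  [14] 4/8 → 2 ('bb')
  [15] 8/9 → 1 ('b')
  [16] 9/18 → 0 ('')
  [17] 18/21 → 4 ('cacc')
  [18] 21/24 → 1 ('c')
  [19] 24/11 → 2 ('cb')
  [20] 11/3 → 2 ('cb')
  [21] 3/7 → 3 ('cbb')
  [22] 7/20 → 1 ('c')
  [23] 20/23 → 2 ('cc')
  [24] 23/10 → 3 ('ccb')
  [25] 10/2 → 3 ('ccb')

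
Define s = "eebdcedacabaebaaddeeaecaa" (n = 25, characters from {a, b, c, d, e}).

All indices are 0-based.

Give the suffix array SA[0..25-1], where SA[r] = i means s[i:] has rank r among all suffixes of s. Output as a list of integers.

rank→(start, suffix):
  0 → (24, 'a')
  1 → (23, 'aa')
  2 → (14, 'aaddeeaecaa')
  3 → (9, 'abaebaaddeeaecaa')
  4 → (7, 'acabaebaaddeeaecaa')
  5 → (15, 'addeeaecaa')
  6 → (11, 'aebaaddeeaecaa')
  7 → (20, 'aecaa')
  8 → (13, 'baaddeeaecaa')
  9 → (10, 'baebaaddeeaecaa')
  10 → (2, 'bdcedacabaebaaddeeaecaa')
  11 → (22, 'caa')
  12 → (8, 'cabaebaaddeeaecaa')
  13 → (4, 'cedacabaebaaddeeaecaa')
  14 → (6, 'dacabaebaaddeeaecaa')
  15 → (3, 'dcedacabaebaaddeeaecaa')
  16 → (16, 'ddeeaecaa')
  17 → (17, 'deeaecaa')
  18 → (19, 'eaecaa')
  19 → (12, 'ebaaddeeaecaa')
  20 → (1, 'ebdcedacabaebaaddeeaecaa')
  21 → (21, 'ecaa')
  22 → (5, 'edacabaebaaddeeaecaa')
  23 → (18, 'eeaecaa')
  24 → (0, 'eebdcedacabaebaaddeeaecaa')

[24, 23, 14, 9, 7, 15, 11, 20, 13, 10, 2, 22, 8, 4, 6, 3, 16, 17, 19, 12, 1, 21, 5, 18, 0]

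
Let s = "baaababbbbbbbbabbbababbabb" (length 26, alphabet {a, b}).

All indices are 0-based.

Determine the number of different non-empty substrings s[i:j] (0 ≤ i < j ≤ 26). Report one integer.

268

rank→(start, suffix):
  0 → (1, 'aaababbbbbbbbabbbababbabb')
  1 → (2, 'aababbbbbbbbabbbababbabb')
  2 → (18, 'ababbabb')
  3 → (3, 'ababbbbbbbbabbbababbabb')
  4 → (23, 'abb')
  5 → (20, 'abbabb')
  6 → (14, 'abbbababbabb')
  7 → (5, 'abbbbbbbbabbbababbabb')
  8 → (25, 'b')
  9 → (0, 'baaababbbbbbbbabbbababbabb')
  10 → (17, 'bababbabb')
  11 → (22, 'babb')
  12 → (19, 'babbabb')
  13 → (13, 'babbbababbabb')
  14 → (4, 'babbbbbbbbabbbababbabb')
  15 → (24, 'bb')
  16 → (16, 'bbababbabb')
  17 → (21, 'bbabb')
  18 → (12, 'bbabbbababbabb')
  19 → (15, 'bbbababbabb')
  20 → (11, 'bbbabbbababbabb')
  21 → (10, 'bbbbabbbababbabb')
  22 → (9, 'bbbbbabbbababbabb')
  23 → (8, 'bbbbbbabbbababbabb')
  24 → (7, 'bbbbbbbabbbababbabb')
  25 → (6, 'bbbbbbbbabbbababbabb')

SA = [1, 2, 18, 3, 23, 20, 14, 5, 25, 0, 17, 22, 19, 13, 4, 24, 16, 21, 12, 15, 11, 10, 9, 8, 7, 6]
[i] adj suffixes → lcp
  [1] 1/2 → 2 ('aa')
  [2] 2/18 → 1 ('a')
  [3] 18/3 → 5 ('ababb')
  [4] 3/23 → 2 ('ab')
  [5] 23/20 → 3 ('abb')
  [6] 20/14 → 3 ('abb')
  [7] 14/5 → 4 ('abbb')
  [8] 5/25 → 0 ('')
  [9] 25/0 → 1 ('b')
  [10] 0/17 → 2 ('ba')
  [11] 17/22 → 3 ('bab')
  [12] 22/19 → 4 ('babb')
  [13] 19/13 → 4 ('babb')
  [14] 13/4 → 5 ('babbb')
  [15] 4/24 → 1 ('b')
  [16] 24/16 → 2 ('bb')
  [17] 16/21 → 4 ('bbab')
  [18] 21/12 → 5 ('bbabb')
  [19] 12/15 → 2 ('bb')
  [20] 15/11 → 5 ('bbbab')
  [21] 11/10 → 3 ('bbb')
  [22] 10/9 → 4 ('bbbb')
  [23] 9/8 → 5 ('bbbbb')
  [24] 8/7 → 6 ('bbbbbb')
  [25] 7/6 → 7 ('bbbbbbb')

n(n+1)/2 = 26·27/2 = 351
Σ LCP = 0 + 2 + 1 + 5 + 2 + 3 + 3 + 4 + 0 + 1 + 2 + 3 + 4 + 4 + 5 + 1 + 2 + 4 + 5 + 2 + 5 + 3 + 4 + 5 + 6 + 7 = 83
distinct = 351 − 83 = 268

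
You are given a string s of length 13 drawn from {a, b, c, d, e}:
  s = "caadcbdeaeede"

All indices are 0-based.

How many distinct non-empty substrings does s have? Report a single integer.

82

rank→(start, suffix):
  0 → (1, 'aadcbdeaeede')
  1 → (2, 'adcbdeaeede')
  2 → (8, 'aeede')
  3 → (5, 'bdeaeede')
  4 → (0, 'caadcbdeaeede')
  5 → (4, 'cbdeaeede')
  6 → (3, 'dcbdeaeede')
  7 → (11, 'de')
  8 → (6, 'deaeede')
  9 → (12, 'e')
  10 → (7, 'eaeede')
  11 → (10, 'ede')
  12 → (9, 'eede')

SA = [1, 2, 8, 5, 0, 4, 3, 11, 6, 12, 7, 10, 9]
i: (SA[i-1],SA[i]) lcp shared
  1: (1,2) 1 'a'
  2: (2,8) 1 'a'
  3: (8,5) 0 ''
  4: (5,0) 0 ''
  5: (0,4) 1 'c'
  6: (4,3) 0 ''
  7: (3,11) 1 'd'
  8: (11,6) 2 'de'
  9: (6,12) 0 ''
  10: (12,7) 1 'e'
  11: (7,10) 1 'e'
  12: (10,9) 1 'e'

n(n+1)/2 = 13·14/2 = 91
Σ LCP = 0 + 1 + 1 + 0 + 0 + 1 + 0 + 1 + 2 + 0 + 1 + 1 + 1 = 9
distinct = 91 − 9 = 82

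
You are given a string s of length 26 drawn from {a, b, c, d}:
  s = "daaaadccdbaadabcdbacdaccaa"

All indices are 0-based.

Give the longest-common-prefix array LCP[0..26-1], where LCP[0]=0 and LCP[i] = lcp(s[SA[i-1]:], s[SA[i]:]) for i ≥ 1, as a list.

sorted suffixes:
  #0 SA[0]=25  'a'
  #1 SA[1]=24  'aa'
  #2 SA[2]=1  'aaaadccdbaadabcdbacdaccaa'
  #3 SA[3]=2  'aaadccdbaadabcdbacdaccaa'
  #4 SA[4]=10  'aadabcdbacdaccaa'
  #5 SA[5]=3  'aadccdbaadabcdbacdaccaa'
  #6 SA[6]=13  'abcdbacdaccaa'
  #7 SA[7]=21  'accaa'
  #8 SA[8]=18  'acdaccaa'
  #9 SA[9]=11  'adabcdbacdaccaa'
  #10 SA[10]=4  'adccdbaadabcdbacdaccaa'
  #11 SA[11]=9  'baadabcdbacdaccaa'
  #12 SA[12]=17  'bacdaccaa'
  #13 SA[13]=14  'bcdbacdaccaa'
  #14 SA[14]=23  'caa'
  #15 SA[15]=22  'ccaa'
  #16 SA[16]=6  'ccdbaadabcdbacdaccaa'
  #17 SA[17]=19  'cdaccaa'
  #18 SA[18]=7  'cdbaadabcdbacdaccaa'
  #19 SA[19]=15  'cdbacdaccaa'
  #20 SA[20]=0  'daaaadccdbaadabcdbacdaccaa'
  #21 SA[21]=12  'dabcdbacdaccaa'
  #22 SA[22]=20  'daccaa'
  #23 SA[23]=8  'dbaadabcdbacdaccaa'
  #24 SA[24]=16  'dbacdaccaa'
  #25 SA[25]=5  'dccdbaadabcdbacdaccaa'

SA = [25, 24, 1, 2, 10, 3, 13, 21, 18, 11, 4, 9, 17, 14, 23, 22, 6, 19, 7, 15, 0, 12, 20, 8, 16, 5]
[i] adj suffixes → lcp
  [1] 25/24 → 1 ('a')
  [2] 24/1 → 2 ('aa')
  [3] 1/2 → 3 ('aaa')
  [4] 2/10 → 2 ('aa')
  [5] 10/3 → 3 ('aad')
  [6] 3/13 → 1 ('a')
  [7] 13/21 → 1 ('a')
  [8] 21/18 → 2 ('ac')
  [9] 18/11 → 1 ('a')
  [10] 11/4 → 2 ('ad')
  [11] 4/9 → 0 ('')
  [12] 9/17 → 2 ('ba')
  [13] 17/14 → 1 ('b')
  [14] 14/23 → 0 ('')
  [15] 23/22 → 1 ('c')
  [16] 22/6 → 2 ('cc')
  [17] 6/19 → 1 ('c')
  [18] 19/7 → 2 ('cd')
  [19] 7/15 → 4 ('cdba')
  [20] 15/0 → 0 ('')
  [21] 0/12 → 2 ('da')
  [22] 12/20 → 2 ('da')
  [23] 20/8 → 1 ('d')
  [24] 8/16 → 3 ('dba')
  [25] 16/5 → 1 ('d')

[0, 1, 2, 3, 2, 3, 1, 1, 2, 1, 2, 0, 2, 1, 0, 1, 2, 1, 2, 4, 0, 2, 2, 1, 3, 1]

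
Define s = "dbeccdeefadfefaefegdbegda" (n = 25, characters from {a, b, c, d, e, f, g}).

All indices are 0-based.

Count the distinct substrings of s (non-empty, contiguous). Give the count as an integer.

296

rank | idx | suffix
   0 |  24 | a
   1 |   9 | adfefaefegdbegda
   2 |  14 | aefegdbegda
   3 |   1 | beccdeefadfefaefegdbegda
   4 |  20 | begda
   5 |   3 | ccdeefadfefaefegdbegda
   6 |   4 | cdeefadfefaefegdbegda
   7 |  23 | da
   8 |   0 | dbeccdeefadfefaefegdbegda
   9 |  19 | dbegda
  10 |   5 | deefadfefaefegdbegda
  11 |  10 | dfefaefegdbegda
  12 |   2 | eccdeefadfefaefegdbegda
  13 |   6 | eefadfefaefegdbegda
  14 |   7 | efadfefaefegdbegda
  15 |  12 | efaefegdbegda
  16 |  15 | efegdbegda
  17 |  21 | egda
  18 |  17 | egdbegda
  19 |   8 | fadfefaefegdbegda
  20 |  13 | faefegdbegda
  21 |  11 | fefaefegdbegda
  22 |  16 | fegdbegda
  23 |  22 | gda
  24 |  18 | gdbegda

SA = [24, 9, 14, 1, 20, 3, 4, 23, 0, 19, 5, 10, 2, 6, 7, 12, 15, 21, 17, 8, 13, 11, 16, 22, 18]
i: (SA[i-1],SA[i]) lcp shared
  1: (24,9) 1 'a'
  2: (9,14) 1 'a'
  3: (14,1) 0 ''
  4: (1,20) 2 'be'
  5: (20,3) 0 ''
  6: (3,4) 1 'c'
  7: (4,23) 0 ''
  8: (23,0) 1 'd'
  9: (0,19) 3 'dbe'
  10: (19,5) 1 'd'
  11: (5,10) 1 'd'
  12: (10,2) 0 ''
  13: (2,6) 1 'e'
  14: (6,7) 1 'e'
  15: (7,12) 3 'efa'
  16: (12,15) 2 'ef'
  17: (15,21) 1 'e'
  18: (21,17) 3 'egd'
  19: (17,8) 0 ''
  20: (8,13) 2 'fa'
  21: (13,11) 1 'f'
  22: (11,16) 2 'fe'
  23: (16,22) 0 ''
  24: (22,18) 2 'gd'

n(n+1)/2 = 25·26/2 = 325
Σ LCP = 0 + 1 + 1 + 0 + 2 + 0 + 1 + 0 + 1 + 3 + 1 + 1 + 0 + 1 + 1 + 3 + 2 + 1 + 3 + 0 + 2 + 1 + 2 + 0 + 2 = 29
distinct = 325 − 29 = 296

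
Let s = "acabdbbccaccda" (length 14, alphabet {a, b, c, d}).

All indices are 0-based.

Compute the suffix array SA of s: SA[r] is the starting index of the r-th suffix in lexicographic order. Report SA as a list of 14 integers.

[13, 2, 0, 9, 5, 6, 3, 1, 8, 7, 10, 11, 12, 4]

rank | idx | suffix
   0 |  13 | a
   1 |   2 | abdbbccaccda
   2 |   0 | acabdbbccaccda
   3 |   9 | accda
   4 |   5 | bbccaccda
   5 |   6 | bccaccda
   6 |   3 | bdbbccaccda
   7 |   1 | cabdbbccaccda
   8 |   8 | caccda
   9 |   7 | ccaccda
  10 |  10 | ccda
  11 |  11 | cda
  12 |  12 | da
  13 |   4 | dbbccaccda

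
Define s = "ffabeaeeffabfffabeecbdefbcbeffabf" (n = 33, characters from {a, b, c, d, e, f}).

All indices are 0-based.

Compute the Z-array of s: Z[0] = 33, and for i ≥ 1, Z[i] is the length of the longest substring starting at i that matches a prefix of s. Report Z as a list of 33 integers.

[33, 1, 0, 0, 0, 0, 0, 0, 4, 1, 0, 0, 2, 5, 1, 0, 0, 0, 0, 0, 0, 0, 0, 1, 0, 0, 0, 0, 4, 1, 0, 0, 1]

Z[0]=33
i=1: fresh scan; Z[1]=1 grow→box=[1,2)
i=2: fresh scan; Z[2]=0
i=3: fresh scan; Z[3]=0
i=4: fresh scan; Z[4]=0
i=5: fresh scan; Z[5]=0
i=6: fresh scan; Z[6]=0
i=7: fresh scan; Z[7]=0
i=8: fresh scan; Z[8]=4 grow→box=[8,12)
i=9: min(r-i=3, Z[1]=1)=1; Z[9]=1
i=10: min(r-i=2, Z[2]=0)=0; Z[10]=0
i=11: min(r-i=1, Z[3]=0)=0; Z[11]=0
i=12: fresh scan; Z[12]=2 grow→box=[12,14)
i=13: min(r-i=1, Z[1]=1)=1; Z[13]=5 grow→box=[13,18)
i=14: min(r-i=4, Z[1]=1)=1; Z[14]=1
i=15: min(r-i=3, Z[2]=0)=0; Z[15]=0
i=16: min(r-i=2, Z[3]=0)=0; Z[16]=0
i=17: min(r-i=1, Z[4]=0)=0; Z[17]=0
i=18: fresh scan; Z[18]=0
i=19: fresh scan; Z[19]=0
i=20: fresh scan; Z[20]=0
i=21: fresh scan; Z[21]=0
i=22: fresh scan; Z[22]=0
i=23: fresh scan; Z[23]=1 grow→box=[23,24)
i=24: fresh scan; Z[24]=0
i=25: fresh scan; Z[25]=0
i=26: fresh scan; Z[26]=0
i=27: fresh scan; Z[27]=0
i=28: fresh scan; Z[28]=4 grow→box=[28,32)
i=29: min(r-i=3, Z[1]=1)=1; Z[29]=1
i=30: min(r-i=2, Z[2]=0)=0; Z[30]=0
i=31: min(r-i=1, Z[3]=0)=0; Z[31]=0
i=32: fresh scan; Z[32]=1 grow→box=[32,33)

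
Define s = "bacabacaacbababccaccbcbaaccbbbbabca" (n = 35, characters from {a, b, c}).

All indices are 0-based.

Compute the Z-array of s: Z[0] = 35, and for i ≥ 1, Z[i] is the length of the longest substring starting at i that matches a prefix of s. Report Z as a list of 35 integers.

Z[0]=35
i=1: i≥r, start 0; Z[1]=0
i=2: i≥r, start 0; Z[2]=0
i=3: i≥r, start 0; Z[3]=0
i=4: i≥r, start 0; Z[4]=4 extend→box=[4,8)
i=5: min(r-i=3, Z[1]=0)=0; Z[5]=0
i=6: min(r-i=2, Z[2]=0)=0; Z[6]=0
i=7: min(r-i=1, Z[3]=0)=0; Z[7]=0
i=8: i≥r, start 0; Z[8]=0
i=9: i≥r, start 0; Z[9]=0
i=10: i≥r, start 0; Z[10]=2 extend→box=[10,12)
i=11: min(r-i=1, Z[1]=0)=0; Z[11]=0
i=12: i≥r, start 0; Z[12]=2 extend→box=[12,14)
i=13: min(r-i=1, Z[1]=0)=0; Z[13]=0
i=14: i≥r, start 0; Z[14]=1 extend→box=[14,15)
i=15: i≥r, start 0; Z[15]=0
i=16: i≥r, start 0; Z[16]=0
i=17: i≥r, start 0; Z[17]=0
i=18: i≥r, start 0; Z[18]=0
i=19: i≥r, start 0; Z[19]=0
i=20: i≥r, start 0; Z[20]=1 extend→box=[20,21)
i=21: i≥r, start 0; Z[21]=0
i=22: i≥r, start 0; Z[22]=2 extend→box=[22,24)
i=23: min(r-i=1, Z[1]=0)=0; Z[23]=0
i=24: i≥r, start 0; Z[24]=0
i=25: i≥r, start 0; Z[25]=0
i=26: i≥r, start 0; Z[26]=0
i=27: i≥r, start 0; Z[27]=1 extend→box=[27,28)
i=28: i≥r, start 0; Z[28]=1 extend→box=[28,29)
i=29: i≥r, start 0; Z[29]=1 extend→box=[29,30)
i=30: i≥r, start 0; Z[30]=2 extend→box=[30,32)
i=31: min(r-i=1, Z[1]=0)=0; Z[31]=0
i=32: i≥r, start 0; Z[32]=1 extend→box=[32,33)
i=33: i≥r, start 0; Z[33]=0
i=34: i≥r, start 0; Z[34]=0

[35, 0, 0, 0, 4, 0, 0, 0, 0, 0, 2, 0, 2, 0, 1, 0, 0, 0, 0, 0, 1, 0, 2, 0, 0, 0, 0, 1, 1, 1, 2, 0, 1, 0, 0]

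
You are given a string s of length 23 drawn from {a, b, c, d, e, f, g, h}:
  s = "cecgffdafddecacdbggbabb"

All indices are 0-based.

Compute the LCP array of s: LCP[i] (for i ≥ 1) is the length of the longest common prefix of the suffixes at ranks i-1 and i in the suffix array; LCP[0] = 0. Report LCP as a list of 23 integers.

[0, 1, 1, 0, 1, 1, 1, 0, 1, 1, 1, 0, 1, 1, 1, 0, 2, 0, 2, 1, 0, 1, 1]

rank→(start, suffix):
  0 → (20, 'abb')
  1 → (13, 'acdbggbabb')
  2 → (7, 'afddecacdbggbabb')
  3 → (22, 'b')
  4 → (19, 'babb')
  5 → (21, 'bb')
  6 → (16, 'bggbabb')
  7 → (12, 'cacdbggbabb')
  8 → (14, 'cdbggbabb')
  9 → (0, 'cecgffdafddecacdbggbabb')
  10 → (2, 'cgffdafddecacdbggbabb')
  11 → (6, 'dafddecacdbggbabb')
  12 → (15, 'dbggbabb')
  13 → (9, 'ddecacdbggbabb')
  14 → (10, 'decacdbggbabb')
  15 → (11, 'ecacdbggbabb')
  16 → (1, 'ecgffdafddecacdbggbabb')
  17 → (5, 'fdafddecacdbggbabb')
  18 → (8, 'fddecacdbggbabb')
  19 → (4, 'ffdafddecacdbggbabb')
  20 → (18, 'gbabb')
  21 → (3, 'gffdafddecacdbggbabb')
  22 → (17, 'ggbabb')

SA = [20, 13, 7, 22, 19, 21, 16, 12, 14, 0, 2, 6, 15, 9, 10, 11, 1, 5, 8, 4, 18, 3, 17]
rank  pair      lcp
   1  s[20:],s[13:]  1  'a'
   2  s[13:],s[7:]  1  'a'
   3  s[7:],s[22:]  0  ''
   4  s[22:],s[19:]  1  'b'
   5  s[19:],s[21:]  1  'b'
   6  s[21:],s[16:]  1  'b'
   7  s[16:],s[12:]  0  ''
   8  s[12:],s[14:]  1  'c'
   9  s[14:],s[0:]  1  'c'
  10  s[0:],s[2:]  1  'c'
  11  s[2:],s[6:]  0  ''
  12  s[6:],s[15:]  1  'd'
  13  s[15:],s[9:]  1  'd'
  14  s[9:],s[10:]  1  'd'
  15  s[10:],s[11:]  0  ''
  16  s[11:],s[1:]  2  'ec'
  17  s[1:],s[5:]  0  ''
  18  s[5:],s[8:]  2  'fd'
  19  s[8:],s[4:]  1  'f'
  20  s[4:],s[18:]  0  ''
  21  s[18:],s[3:]  1  'g'
  22  s[3:],s[17:]  1  'g'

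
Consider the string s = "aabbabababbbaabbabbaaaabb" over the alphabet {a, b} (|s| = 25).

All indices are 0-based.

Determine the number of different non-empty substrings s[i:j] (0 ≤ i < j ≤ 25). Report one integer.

254

rank | idx | suffix
   0 |  19 | aaaabb
   1 |  20 | aaabb
   2 |  21 | aabb
   3 |   0 | aabbabababbbaabbabbaaaabb
   4 |  12 | aabbabbaaaabb
   5 |   4 | abababbbaabbabbaaaabb
   6 |   6 | ababbbaabbabbaaaabb
   7 |  22 | abb
   8 |  16 | abbaaaabb
   9 |   1 | abbabababbbaabbabbaaaabb
  10 |  13 | abbabbaaaabb
  11 |   8 | abbbaabbabbaaaabb
  12 |  24 | b
  13 |  18 | baaaabb
  14 |  11 | baabbabbaaaabb
  15 |   3 | babababbbaabbabbaaaabb
  16 |   5 | bababbbaabbabbaaaabb
  17 |  15 | babbaaaabb
  18 |   7 | babbbaabbabbaaaabb
  19 |  23 | bb
  20 |  17 | bbaaaabb
  21 |  10 | bbaabbabbaaaabb
  22 |   2 | bbabababbbaabbabbaaaabb
  23 |  14 | bbabbaaaabb
  24 |   9 | bbbaabbabbaaaabb

SA = [19, 20, 21, 0, 12, 4, 6, 22, 16, 1, 13, 8, 24, 18, 11, 3, 5, 15, 7, 23, 17, 10, 2, 14, 9]
rank  pair      lcp
   1  s[19:],s[20:]  3  'aaa'
   2  s[20:],s[21:]  2  'aa'
   3  s[21:],s[0:]  4  'aabb'
   4  s[0:],s[12:]  6  'aabbab'
   5  s[12:],s[4:]  1  'a'
   6  s[4:],s[6:]  4  'abab'
   7  s[6:],s[22:]  2  'ab'
   8  s[22:],s[16:]  3  'abb'
   9  s[16:],s[1:]  4  'abba'
  10  s[1:],s[13:]  5  'abbab'
  11  s[13:],s[8:]  3  'abb'
  12  s[8:],s[24:]  0  ''
  13  s[24:],s[18:]  1  'b'
  14  s[18:],s[11:]  3  'baa'
  15  s[11:],s[3:]  2  'ba'
  16  s[3:],s[5:]  5  'babab'
  17  s[5:],s[15:]  3  'bab'
  18  s[15:],s[7:]  4  'babb'
  19  s[7:],s[23:]  1  'b'
  20  s[23:],s[17:]  2  'bb'
  21  s[17:],s[10:]  4  'bbaa'
  22  s[10:],s[2:]  3  'bba'
  23  s[2:],s[14:]  4  'bbab'
  24  s[14:],s[9:]  2  'bb'

n(n+1)/2 = 25·26/2 = 325
Σ LCP = 0 + 3 + 2 + 4 + 6 + 1 + 4 + 2 + 3 + 4 + 5 + 3 + 0 + 1 + 3 + 2 + 5 + 3 + 4 + 1 + 2 + 4 + 3 + 4 + 2 = 71
distinct = 325 − 71 = 254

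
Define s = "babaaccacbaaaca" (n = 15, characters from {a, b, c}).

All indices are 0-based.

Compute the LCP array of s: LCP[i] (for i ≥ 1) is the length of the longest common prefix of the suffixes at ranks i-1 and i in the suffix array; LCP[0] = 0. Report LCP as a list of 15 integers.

[0, 1, 2, 3, 1, 1, 2, 2, 0, 3, 2, 0, 2, 1, 1]

rank→(start, suffix):
  0 → (14, 'a')
  1 → (10, 'aaaca')
  2 → (11, 'aaca')
  3 → (3, 'aaccacbaaaca')
  4 → (1, 'abaaccacbaaaca')
  5 → (12, 'aca')
  6 → (7, 'acbaaaca')
  7 → (4, 'accacbaaaca')
  8 → (9, 'baaaca')
  9 → (2, 'baaccacbaaaca')
  10 → (0, 'babaaccacbaaaca')
  11 → (13, 'ca')
  12 → (6, 'cacbaaaca')
  13 → (8, 'cbaaaca')
  14 → (5, 'ccacbaaaca')

SA = [14, 10, 11, 3, 1, 12, 7, 4, 9, 2, 0, 13, 6, 8, 5]
[i] adj suffixes → lcp
  [1] 14/10 → 1 ('a')
  [2] 10/11 → 2 ('aa')
  [3] 11/3 → 3 ('aac')
  [4] 3/1 → 1 ('a')
  [5] 1/12 → 1 ('a')
  [6] 12/7 → 2 ('ac')
  [7] 7/4 → 2 ('ac')
  [8] 4/9 → 0 ('')
  [9] 9/2 → 3 ('baa')
  [10] 2/0 → 2 ('ba')
  [11] 0/13 → 0 ('')
  [12] 13/6 → 2 ('ca')
  [13] 6/8 → 1 ('c')
  [14] 8/5 → 1 ('c')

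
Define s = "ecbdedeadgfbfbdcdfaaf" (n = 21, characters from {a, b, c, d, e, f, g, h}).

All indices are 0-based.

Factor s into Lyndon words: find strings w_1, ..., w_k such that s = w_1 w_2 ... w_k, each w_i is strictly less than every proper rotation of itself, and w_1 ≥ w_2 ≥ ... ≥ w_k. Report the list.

emit factor 1: 'e' (i=0, period=1)
emit factor 2: 'c' (i=1, period=1)
emit factor 3: 'bdede' (i=2, period=5)
emit factor 4: 'adgfbfbdcdf' (i=7, period=11)
emit factor 5: 'aaf' (i=18, period=3)

["e", "c", "bdede", "adgfbfbdcdf", "aaf"]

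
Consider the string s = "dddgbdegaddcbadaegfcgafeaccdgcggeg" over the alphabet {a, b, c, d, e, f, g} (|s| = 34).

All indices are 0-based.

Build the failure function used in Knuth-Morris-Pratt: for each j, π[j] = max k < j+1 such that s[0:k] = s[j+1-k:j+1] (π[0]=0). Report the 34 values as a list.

[0, 1, 2, 0, 0, 1, 0, 0, 0, 1, 2, 0, 0, 0, 1, 0, 0, 0, 0, 0, 0, 0, 0, 0, 0, 0, 0, 1, 0, 0, 0, 0, 0, 0]

π[0] = 0
j=1 s[j]='d': π[1]=1 (border 'd')
j=2 s[j]='d': π[2]=2 (border 'dd')
j=3 s[j]='g': k: 2→1→0; π[3]=0 (border '')
j=4 s[j]='b': π[4]=0 (border '')
j=5 s[j]='d': π[5]=1 (border 'd')
j=6 s[j]='e': k: 1→0; π[6]=0 (border '')
j=7 s[j]='g': π[7]=0 (border '')
j=8 s[j]='a': π[8]=0 (border '')
j=9 s[j]='d': π[9]=1 (border 'd')
j=10 s[j]='d': π[10]=2 (border 'dd')
j=11 s[j]='c': k: 2→1→0; π[11]=0 (border '')
j=12 s[j]='b': π[12]=0 (border '')
j=13 s[j]='a': π[13]=0 (border '')
j=14 s[j]='d': π[14]=1 (border 'd')
j=15 s[j]='a': k: 1→0; π[15]=0 (border '')
j=16 s[j]='e': π[16]=0 (border '')
j=17 s[j]='g': π[17]=0 (border '')
j=18 s[j]='f': π[18]=0 (border '')
j=19 s[j]='c': π[19]=0 (border '')
j=20 s[j]='g': π[20]=0 (border '')
j=21 s[j]='a': π[21]=0 (border '')
j=22 s[j]='f': π[22]=0 (border '')
j=23 s[j]='e': π[23]=0 (border '')
j=24 s[j]='a': π[24]=0 (border '')
j=25 s[j]='c': π[25]=0 (border '')
j=26 s[j]='c': π[26]=0 (border '')
j=27 s[j]='d': π[27]=1 (border 'd')
j=28 s[j]='g': k: 1→0; π[28]=0 (border '')
j=29 s[j]='c': π[29]=0 (border '')
j=30 s[j]='g': π[30]=0 (border '')
j=31 s[j]='g': π[31]=0 (border '')
j=32 s[j]='e': π[32]=0 (border '')
j=33 s[j]='g': π[33]=0 (border '')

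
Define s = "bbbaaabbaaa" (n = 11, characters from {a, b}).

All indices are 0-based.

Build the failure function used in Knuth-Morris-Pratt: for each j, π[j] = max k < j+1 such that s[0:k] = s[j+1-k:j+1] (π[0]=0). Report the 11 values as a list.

[0, 1, 2, 0, 0, 0, 1, 2, 0, 0, 0]

π[0] = 0
j=1 s[j]='b': π[1]=1 (border 'b')
j=2 s[j]='b': π[2]=2 (border 'bb')
j=3 s[j]='a': k: 2→1→0; π[3]=0 (border '')
j=4 s[j]='a': π[4]=0 (border '')
j=5 s[j]='a': π[5]=0 (border '')
j=6 s[j]='b': π[6]=1 (border 'b')
j=7 s[j]='b': π[7]=2 (border 'bb')
j=8 s[j]='a': k: 2→1→0; π[8]=0 (border '')
j=9 s[j]='a': π[9]=0 (border '')
j=10 s[j]='a': π[10]=0 (border '')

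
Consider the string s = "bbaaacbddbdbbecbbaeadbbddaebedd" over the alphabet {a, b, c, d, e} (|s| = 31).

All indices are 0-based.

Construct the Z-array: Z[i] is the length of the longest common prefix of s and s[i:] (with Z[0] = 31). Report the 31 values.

Z[0]=31
i=1: i≥r, start 0; Z[1]=1 extend→box=[1,2)
i=2: i≥r, start 0; Z[2]=0
i=3: i≥r, start 0; Z[3]=0
i=4: i≥r, start 0; Z[4]=0
i=5: i≥r, start 0; Z[5]=0
i=6: i≥r, start 0; Z[6]=1 extend→box=[6,7)
i=7: i≥r, start 0; Z[7]=0
i=8: i≥r, start 0; Z[8]=0
i=9: i≥r, start 0; Z[9]=1 extend→box=[9,10)
i=10: i≥r, start 0; Z[10]=0
i=11: i≥r, start 0; Z[11]=2 extend→box=[11,13)
i=12: min(r-i=1, Z[1]=1)=1; Z[12]=1
i=13: i≥r, start 0; Z[13]=0
i=14: i≥r, start 0; Z[14]=0
i=15: i≥r, start 0; Z[15]=3 extend→box=[15,18)
i=16: min(r-i=2, Z[1]=1)=1; Z[16]=1
i=17: min(r-i=1, Z[2]=0)=0; Z[17]=0
i=18: i≥r, start 0; Z[18]=0
i=19: i≥r, start 0; Z[19]=0
i=20: i≥r, start 0; Z[20]=0
i=21: i≥r, start 0; Z[21]=2 extend→box=[21,23)
i=22: min(r-i=1, Z[1]=1)=1; Z[22]=1
i=23: i≥r, start 0; Z[23]=0
i=24: i≥r, start 0; Z[24]=0
i=25: i≥r, start 0; Z[25]=0
i=26: i≥r, start 0; Z[26]=0
i=27: i≥r, start 0; Z[27]=1 extend→box=[27,28)
i=28: i≥r, start 0; Z[28]=0
i=29: i≥r, start 0; Z[29]=0
i=30: i≥r, start 0; Z[30]=0

[31, 1, 0, 0, 0, 0, 1, 0, 0, 1, 0, 2, 1, 0, 0, 3, 1, 0, 0, 0, 0, 2, 1, 0, 0, 0, 0, 1, 0, 0, 0]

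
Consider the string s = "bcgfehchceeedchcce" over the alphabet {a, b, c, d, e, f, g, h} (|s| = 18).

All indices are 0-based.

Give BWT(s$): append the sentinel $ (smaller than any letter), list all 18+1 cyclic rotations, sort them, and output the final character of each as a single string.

e$hchbdheceecfgccce

rank  rotation             last
    0  $bcgfehchceeedchcce  e
    1  bcgfehchceeedchcce$  $
    2  cce$bcgfehchceeedch  h
    3  ce$bcgfehchceeedchc  c
    4  ceeedchcce$bcgfehch  h
    5  cgfehchceeedchcce$b  b
    6  chcce$bcgfehchceeed  d
    7  chceeedchcce$bcgfeh  h
    8  dchcce$bcgfehchceee  e
    9  e$bcgfehchceeedchcc  c
   10  edchcce$bcgfehchcee  e
   11  eedchcce$bcgfehchce  e
   12  eeedchcce$bcgfehchc  c
   13  ehchceeedchcce$bcgf  f
   14  fehchceeedchcce$bcg  g
   15  gfehchceeedchcce$bc  c
   16  hcce$bcgfehchceeedc  c
   17  hceeedchcce$bcgfehc  c
   18  hchceeedchcce$bcgfe  e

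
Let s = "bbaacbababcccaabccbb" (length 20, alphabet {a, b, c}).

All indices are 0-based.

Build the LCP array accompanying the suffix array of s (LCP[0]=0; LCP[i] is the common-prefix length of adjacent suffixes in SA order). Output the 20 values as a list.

sorted suffixes:
  #0 SA[0]=13  'aabccbb'
  #1 SA[1]=2  'aacbababcccaabccbb'
  #2 SA[2]=6  'ababcccaabccbb'
  #3 SA[3]=14  'abccbb'
  #4 SA[4]=8  'abcccaabccbb'
  #5 SA[5]=3  'acbababcccaabccbb'
  #6 SA[6]=19  'b'
  #7 SA[7]=1  'baacbababcccaabccbb'
  #8 SA[8]=5  'bababcccaabccbb'
  #9 SA[9]=7  'babcccaabccbb'
  #10 SA[10]=18  'bb'
  #11 SA[11]=0  'bbaacbababcccaabccbb'
  #12 SA[12]=15  'bccbb'
  #13 SA[13]=9  'bcccaabccbb'
  #14 SA[14]=12  'caabccbb'
  #15 SA[15]=4  'cbababcccaabccbb'
  #16 SA[16]=17  'cbb'
  #17 SA[17]=11  'ccaabccbb'
  #18 SA[18]=16  'ccbb'
  #19 SA[19]=10  'cccaabccbb'

SA = [13, 2, 6, 14, 8, 3, 19, 1, 5, 7, 18, 0, 15, 9, 12, 4, 17, 11, 16, 10]
rank  pair      lcp
   1  s[13:],s[2:]  2  'aa'
   2  s[2:],s[6:]  1  'a'
   3  s[6:],s[14:]  2  'ab'
   4  s[14:],s[8:]  4  'abcc'
   5  s[8:],s[3:]  1  'a'
   6  s[3:],s[19:]  0  ''
   7  s[19:],s[1:]  1  'b'
   8  s[1:],s[5:]  2  'ba'
   9  s[5:],s[7:]  3  'bab'
  10  s[7:],s[18:]  1  'b'
  11  s[18:],s[0:]  2  'bb'
  12  s[0:],s[15:]  1  'b'
  13  s[15:],s[9:]  3  'bcc'
  14  s[9:],s[12:]  0  ''
  15  s[12:],s[4:]  1  'c'
  16  s[4:],s[17:]  2  'cb'
  17  s[17:],s[11:]  1  'c'
  18  s[11:],s[16:]  2  'cc'
  19  s[16:],s[10:]  2  'cc'

[0, 2, 1, 2, 4, 1, 0, 1, 2, 3, 1, 2, 1, 3, 0, 1, 2, 1, 2, 2]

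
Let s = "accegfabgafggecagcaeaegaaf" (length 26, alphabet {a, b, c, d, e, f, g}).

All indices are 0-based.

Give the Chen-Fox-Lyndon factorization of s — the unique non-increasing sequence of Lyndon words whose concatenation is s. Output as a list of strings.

emit factor 1: 'accegf' (i=0, period=6)
emit factor 2: 'abgafggecagcaeaeg' (i=6, period=17)
emit factor 3: 'aaf' (i=23, period=3)

["accegf", "abgafggecagcaeaeg", "aaf"]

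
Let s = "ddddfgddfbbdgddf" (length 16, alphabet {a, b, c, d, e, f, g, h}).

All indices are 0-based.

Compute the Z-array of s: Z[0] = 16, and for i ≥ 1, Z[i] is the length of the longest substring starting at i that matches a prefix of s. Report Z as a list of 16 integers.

[16, 3, 2, 1, 0, 0, 2, 1, 0, 0, 0, 1, 0, 2, 1, 0]

Z[0]=16
i=1: fresh scan; Z[1]=3 grow→box=[1,4)
i=2: min(r-i=2, Z[1]=3)=2; Z[2]=2
i=3: min(r-i=1, Z[2]=2)=1; Z[3]=1
i=4: fresh scan; Z[4]=0
i=5: fresh scan; Z[5]=0
i=6: fresh scan; Z[6]=2 grow→box=[6,8)
i=7: min(r-i=1, Z[1]=3)=1; Z[7]=1
i=8: fresh scan; Z[8]=0
i=9: fresh scan; Z[9]=0
i=10: fresh scan; Z[10]=0
i=11: fresh scan; Z[11]=1 grow→box=[11,12)
i=12: fresh scan; Z[12]=0
i=13: fresh scan; Z[13]=2 grow→box=[13,15)
i=14: min(r-i=1, Z[1]=3)=1; Z[14]=1
i=15: fresh scan; Z[15]=0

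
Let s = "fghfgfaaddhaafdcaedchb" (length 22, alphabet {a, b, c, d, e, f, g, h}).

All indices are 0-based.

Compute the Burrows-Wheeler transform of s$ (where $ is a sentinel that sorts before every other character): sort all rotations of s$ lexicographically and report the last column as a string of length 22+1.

rank  rotation                 last
    0  $fghfgfaaddhaafdcaedchb  b
    1  aaddhaafdcaedchb$fghfgf  f
    2  aafdcaedchb$fghfgfaaddh  h
    3  addhaafdcaedchb$fghfgfa  a
    4  aedchb$fghfgfaaddhaafdc  c
    5  afdcaedchb$fghfgfaaddha  a
    6  b$fghfgfaaddhaafdcaedch  h
    7  caedchb$fghfgfaaddhaafd  d
    8  chb$fghfgfaaddhaafdcaed  d
    9  dcaedchb$fghfgfaaddhaaf  f
   10  dchb$fghfgfaaddhaafdcae  e
   11  ddhaafdcaedchb$fghfgfaa  a
   12  dhaafdcaedchb$fghfgfaad  d
   13  edchb$fghfgfaaddhaafdca  a
   14  faaddhaafdcaedchb$fghfg  g
   15  fdcaedchb$fghfgfaaddhaa  a
   16  fgfaaddhaafdcaedchb$fgh  h
   17  fghfgfaaddhaafdcaedchb$  $
   18  gfaaddhaafdcaedchb$fghf  f
   19  ghfgfaaddhaafdcaedchb$f  f
   20  haafdcaedchb$fghfgfaadd  d
   21  hb$fghfgfaaddhaafdcaedc  c
   22  hfgfaaddhaafdcaedchb$fg  g

bfhacahddfeadagah$ffdcg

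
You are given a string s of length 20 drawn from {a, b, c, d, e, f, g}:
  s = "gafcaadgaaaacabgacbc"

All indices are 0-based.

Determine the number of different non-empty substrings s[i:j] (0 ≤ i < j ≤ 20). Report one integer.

188

rank | idx | suffix
   0 |   8 | aaaacabgacbc
   1 |   9 | aaacabgacbc
   2 |  10 | aacabgacbc
   3 |   4 | aadgaaaacabgacbc
   4 |  13 | abgacbc
   5 |  11 | acabgacbc
   6 |  16 | acbc
   7 |   5 | adgaaaacabgacbc
   8 |   1 | afcaadgaaaacabgacbc
   9 |  18 | bc
  10 |  14 | bgacbc
  11 |  19 | c
  12 |   3 | caadgaaaacabgacbc
  13 |  12 | cabgacbc
  14 |  17 | cbc
  15 |   6 | dgaaaacabgacbc
  16 |   2 | fcaadgaaaacabgacbc
  17 |   7 | gaaaacabgacbc
  18 |  15 | gacbc
  19 |   0 | gafcaadgaaaacabgacbc

SA = [8, 9, 10, 4, 13, 11, 16, 5, 1, 18, 14, 19, 3, 12, 17, 6, 2, 7, 15, 0]
i: (SA[i-1],SA[i]) lcp shared
  1: (8,9) 3 'aaa'
  2: (9,10) 2 'aa'
  3: (10,4) 2 'aa'
  4: (4,13) 1 'a'
  5: (13,11) 1 'a'
  6: (11,16) 2 'ac'
  7: (16,5) 1 'a'
  8: (5,1) 1 'a'
  9: (1,18) 0 ''
  10: (18,14) 1 'b'
  11: (14,19) 0 ''
  12: (19,3) 1 'c'
  13: (3,12) 2 'ca'
  14: (12,17) 1 'c'
  15: (17,6) 0 ''
  16: (6,2) 0 ''
  17: (2,7) 0 ''
  18: (7,15) 2 'ga'
  19: (15,0) 2 'ga'

n(n+1)/2 = 20·21/2 = 210
Σ LCP = 0 + 3 + 2 + 2 + 1 + 1 + 2 + 1 + 1 + 0 + 1 + 0 + 1 + 2 + 1 + 0 + 0 + 0 + 2 + 2 = 22
distinct = 210 − 22 = 188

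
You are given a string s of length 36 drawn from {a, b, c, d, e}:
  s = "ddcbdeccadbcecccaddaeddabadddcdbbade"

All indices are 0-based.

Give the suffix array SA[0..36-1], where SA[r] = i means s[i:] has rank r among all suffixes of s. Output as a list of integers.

[23, 8, 16, 25, 33, 19, 24, 32, 31, 10, 3, 7, 15, 2, 6, 14, 13, 29, 11, 22, 18, 30, 9, 1, 28, 21, 17, 0, 27, 26, 34, 4, 35, 5, 12, 20]

sorted suffixes:
  #0 SA[0]=23  'abadddcdbbade'
  #1 SA[1]=8  'adbcecccaddaeddabadddcdbbade'
  #2 SA[2]=16  'addaeddabadddcdbbade'
  #3 SA[3]=25  'adddcdbbade'
  #4 SA[4]=33  'ade'
  #5 SA[5]=19  'aeddabadddcdbbade'
  #6 SA[6]=24  'badddcdbbade'
  #7 SA[7]=32  'bade'
  #8 SA[8]=31  'bbade'
  #9 SA[9]=10  'bcecccaddaeddabadddcdbbade'
  #10 SA[10]=3  'bdeccadbcecccaddaeddabadddcdbbade'
  #11 SA[11]=7  'cadbcecccaddaeddabadddcdbbade'
  #12 SA[12]=15  'caddaeddabadddcdbbade'
  #13 SA[13]=2  'cbdeccadbcecccaddaeddabadddcdbbade'
  #14 SA[14]=6  'ccadbcecccaddaeddabadddcdbbade'
  #15 SA[15]=14  'ccaddaeddabadddcdbbade'
  #16 SA[16]=13  'cccaddaeddabadddcdbbade'
  #17 SA[17]=29  'cdbbade'
  #18 SA[18]=11  'cecccaddaeddabadddcdbbade'
  #19 SA[19]=22  'dabadddcdbbade'
  #20 SA[20]=18  'daeddabadddcdbbade'
  #21 SA[21]=30  'dbbade'
  #22 SA[22]=9  'dbcecccaddaeddabadddcdbbade'
  #23 SA[23]=1  'dcbdeccadbcecccaddaeddabadddcdbbade'
  #24 SA[24]=28  'dcdbbade'
  #25 SA[25]=21  'ddabadddcdbbade'
  #26 SA[26]=17  'ddaeddabadddcdbbade'
  #27 SA[27]=0  'ddcbdeccadbcecccaddaeddabadddcdbbade'
  #28 SA[28]=27  'ddcdbbade'
  #29 SA[29]=26  'dddcdbbade'
  #30 SA[30]=34  'de'
  #31 SA[31]=4  'deccadbcecccaddaeddabadddcdbbade'
  #32 SA[32]=35  'e'
  #33 SA[33]=5  'eccadbcecccaddaeddabadddcdbbade'
  #34 SA[34]=12  'ecccaddaeddabadddcdbbade'
  #35 SA[35]=20  'eddabadddcdbbade'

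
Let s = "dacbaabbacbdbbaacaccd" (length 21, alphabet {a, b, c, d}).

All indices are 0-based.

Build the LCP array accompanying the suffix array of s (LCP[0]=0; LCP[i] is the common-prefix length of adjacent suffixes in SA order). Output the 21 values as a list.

[0, 2, 1, 1, 2, 3, 2, 0, 3, 2, 1, 3, 1, 0, 1, 2, 1, 1, 0, 1, 1]

rank→(start, suffix):
  0 → (4, 'aabbacbdbbaacaccd')
  1 → (14, 'aacaccd')
  2 → (5, 'abbacbdbbaacaccd')
  3 → (15, 'acaccd')
  4 → (1, 'acbaabbacbdbbaacaccd')
  5 → (8, 'acbdbbaacaccd')
  6 → (17, 'accd')
  7 → (3, 'baabbacbdbbaacaccd')
  8 → (13, 'baacaccd')
  9 → (7, 'bacbdbbaacaccd')
  10 → (12, 'bbaacaccd')
  11 → (6, 'bbacbdbbaacaccd')
  12 → (10, 'bdbbaacaccd')
  13 → (16, 'caccd')
  14 → (2, 'cbaabbacbdbbaacaccd')
  15 → (9, 'cbdbbaacaccd')
  16 → (18, 'ccd')
  17 → (19, 'cd')
  18 → (20, 'd')
  19 → (0, 'dacbaabbacbdbbaacaccd')
  20 → (11, 'dbbaacaccd')

SA = [4, 14, 5, 15, 1, 8, 17, 3, 13, 7, 12, 6, 10, 16, 2, 9, 18, 19, 20, 0, 11]
i: (SA[i-1],SA[i]) lcp shared
  1: (4,14) 2 'aa'
  2: (14,5) 1 'a'
  3: (5,15) 1 'a'
  4: (15,1) 2 'ac'
  5: (1,8) 3 'acb'
  6: (8,17) 2 'ac'
  7: (17,3) 0 ''
  8: (3,13) 3 'baa'
  9: (13,7) 2 'ba'
  10: (7,12) 1 'b'
  11: (12,6) 3 'bba'
  12: (6,10) 1 'b'
  13: (10,16) 0 ''
  14: (16,2) 1 'c'
  15: (2,9) 2 'cb'
  16: (9,18) 1 'c'
  17: (18,19) 1 'c'
  18: (19,20) 0 ''
  19: (20,0) 1 'd'
  20: (0,11) 1 'd'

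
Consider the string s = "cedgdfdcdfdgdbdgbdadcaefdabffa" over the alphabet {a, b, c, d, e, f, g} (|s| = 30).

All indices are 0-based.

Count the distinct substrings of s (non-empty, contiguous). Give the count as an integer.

431

sorted suffixes:
  #0 SA[0]=29  'a'
  #1 SA[1]=25  'abffa'
  #2 SA[2]=18  'adcaefdabffa'
  #3 SA[3]=21  'aefdabffa'
  #4 SA[4]=16  'bdadcaefdabffa'
  #5 SA[5]=13  'bdgbdadcaefdabffa'
  #6 SA[6]=26  'bffa'
  #7 SA[7]=20  'caefdabffa'
  #8 SA[8]=7  'cdfdgdbdgbdadcaefdabffa'
  #9 SA[9]=0  'cedgdfdcdfdgdbdgbdadcaefdabffa'
  #10 SA[10]=24  'dabffa'
  #11 SA[11]=17  'dadcaefdabffa'
  #12 SA[12]=12  'dbdgbdadcaefdabffa'
  #13 SA[13]=19  'dcaefdabffa'
  #14 SA[14]=6  'dcdfdgdbdgbdadcaefdabffa'
  #15 SA[15]=4  'dfdcdfdgdbdgbdadcaefdabffa'
  #16 SA[16]=8  'dfdgdbdgbdadcaefdabffa'
  #17 SA[17]=14  'dgbdadcaefdabffa'
  #18 SA[18]=10  'dgdbdgbdadcaefdabffa'
  #19 SA[19]=2  'dgdfdcdfdgdbdgbdadcaefdabffa'
  #20 SA[20]=1  'edgdfdcdfdgdbdgbdadcaefdabffa'
  #21 SA[21]=22  'efdabffa'
  #22 SA[22]=28  'fa'
  #23 SA[23]=23  'fdabffa'
  #24 SA[24]=5  'fdcdfdgdbdgbdadcaefdabffa'
  #25 SA[25]=9  'fdgdbdgbdadcaefdabffa'
  #26 SA[26]=27  'ffa'
  #27 SA[27]=15  'gbdadcaefdabffa'
  #28 SA[28]=11  'gdbdgbdadcaefdabffa'
  #29 SA[29]=3  'gdfdcdfdgdbdgbdadcaefdabffa'

SA = [29, 25, 18, 21, 16, 13, 26, 20, 7, 0, 24, 17, 12, 19, 6, 4, 8, 14, 10, 2, 1, 22, 28, 23, 5, 9, 27, 15, 11, 3]
[i] adj suffixes → lcp
  [1] 29/25 → 1 ('a')
  [2] 25/18 → 1 ('a')
  [3] 18/21 → 1 ('a')
  [4] 21/16 → 0 ('')
  [5] 16/13 → 2 ('bd')
  [6] 13/26 → 1 ('b')
  [7] 26/20 → 0 ('')
  [8] 20/7 → 1 ('c')
  [9] 7/0 → 1 ('c')
  [10] 0/24 → 0 ('')
  [11] 24/17 → 2 ('da')
  [12] 17/12 → 1 ('d')
  [13] 12/19 → 1 ('d')
  [14] 19/6 → 2 ('dc')
  [15] 6/4 → 1 ('d')
  [16] 4/8 → 3 ('dfd')
  [17] 8/14 → 1 ('d')
  [18] 14/10 → 2 ('dg')
  [19] 10/2 → 3 ('dgd')
  [20] 2/1 → 0 ('')
  [21] 1/22 → 1 ('e')
  [22] 22/28 → 0 ('')
  [23] 28/23 → 1 ('f')
  [24] 23/5 → 2 ('fd')
  [25] 5/9 → 2 ('fd')
  [26] 9/27 → 1 ('f')
  [27] 27/15 → 0 ('')
  [28] 15/11 → 1 ('g')
  [29] 11/3 → 2 ('gd')

n(n+1)/2 = 30·31/2 = 465
Σ LCP = 0 + 1 + 1 + 1 + 0 + 2 + 1 + 0 + 1 + 1 + 0 + 2 + 1 + 1 + 2 + 1 + 3 + 1 + 2 + 3 + 0 + 1 + 0 + 1 + 2 + 2 + 1 + 0 + 1 + 2 = 34
distinct = 465 − 34 = 431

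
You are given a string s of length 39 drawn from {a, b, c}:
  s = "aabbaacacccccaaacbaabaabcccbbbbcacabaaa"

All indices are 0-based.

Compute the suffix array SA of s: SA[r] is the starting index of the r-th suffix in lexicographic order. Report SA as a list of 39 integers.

[38, 37, 36, 13, 18, 0, 21, 4, 14, 34, 19, 1, 22, 32, 5, 15, 7, 35, 17, 20, 3, 2, 27, 28, 29, 30, 23, 12, 33, 31, 6, 16, 26, 11, 25, 10, 24, 9, 8]

sorted suffixes:
  #0 SA[0]=38  'a'
  #1 SA[1]=37  'aa'
  #2 SA[2]=36  'aaa'
  #3 SA[3]=13  'aaacbaabaabcccbbbbcacabaaa'
  #4 SA[4]=18  'aabaabcccbbbbcacabaaa'
  #5 SA[5]=0  'aabbaacacccccaaacbaabaabcccbbbbcacabaaa'
  #6 SA[6]=21  'aabcccbbbbcacabaaa'
  #7 SA[7]=4  'aacacccccaaacbaabaabcccbbbbcacabaaa'
  #8 SA[8]=14  'aacbaabaabcccbbbbcacabaaa'
  #9 SA[9]=34  'abaaa'
  #10 SA[10]=19  'abaabcccbbbbcacabaaa'
  #11 SA[11]=1  'abbaacacccccaaacbaabaabcccbbbbcacabaaa'
  #12 SA[12]=22  'abcccbbbbcacabaaa'
  #13 SA[13]=32  'acabaaa'
  #14 SA[14]=5  'acacccccaaacbaabaabcccbbbbcacabaaa'
  #15 SA[15]=15  'acbaabaabcccbbbbcacabaaa'
  #16 SA[16]=7  'acccccaaacbaabaabcccbbbbcacabaaa'
  #17 SA[17]=35  'baaa'
  #18 SA[18]=17  'baabaabcccbbbbcacabaaa'
  #19 SA[19]=20  'baabcccbbbbcacabaaa'
  #20 SA[20]=3  'baacacccccaaacbaabaabcccbbbbcacabaaa'
  #21 SA[21]=2  'bbaacacccccaaacbaabaabcccbbbbcacabaaa'
  #22 SA[22]=27  'bbbbcacabaaa'
  #23 SA[23]=28  'bbbcacabaaa'
  #24 SA[24]=29  'bbcacabaaa'
  #25 SA[25]=30  'bcacabaaa'
  #26 SA[26]=23  'bcccbbbbcacabaaa'
  #27 SA[27]=12  'caaacbaabaabcccbbbbcacabaaa'
  #28 SA[28]=33  'cabaaa'
  #29 SA[29]=31  'cacabaaa'
  #30 SA[30]=6  'cacccccaaacbaabaabcccbbbbcacabaaa'
  #31 SA[31]=16  'cbaabaabcccbbbbcacabaaa'
  #32 SA[32]=26  'cbbbbcacabaaa'
  #33 SA[33]=11  'ccaaacbaabaabcccbbbbcacabaaa'
  #34 SA[34]=25  'ccbbbbcacabaaa'
  #35 SA[35]=10  'cccaaacbaabaabcccbbbbcacabaaa'
  #36 SA[36]=24  'cccbbbbcacabaaa'
  #37 SA[37]=9  'ccccaaacbaabaabcccbbbbcacabaaa'
  #38 SA[38]=8  'cccccaaacbaabaabcccbbbbcacabaaa'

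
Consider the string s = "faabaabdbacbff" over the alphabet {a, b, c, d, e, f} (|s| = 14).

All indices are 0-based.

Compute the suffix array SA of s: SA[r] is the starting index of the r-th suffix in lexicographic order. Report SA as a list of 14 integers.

[1, 4, 2, 5, 9, 3, 8, 6, 11, 10, 7, 13, 0, 12]

rank→(start, suffix):
  0 → (1, 'aabaabdbacbff')
  1 → (4, 'aabdbacbff')
  2 → (2, 'abaabdbacbff')
  3 → (5, 'abdbacbff')
  4 → (9, 'acbff')
  5 → (3, 'baabdbacbff')
  6 → (8, 'bacbff')
  7 → (6, 'bdbacbff')
  8 → (11, 'bff')
  9 → (10, 'cbff')
  10 → (7, 'dbacbff')
  11 → (13, 'f')
  12 → (0, 'faabaabdbacbff')
  13 → (12, 'ff')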